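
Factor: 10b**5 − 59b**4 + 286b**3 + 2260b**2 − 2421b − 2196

By the rational root theorem, b = 3/2 is a root, giving the factor (2b − 3) and quotient 5b**4 − 22b**3 + 110b**2 + 1295b + 732.
Continuing, b = −3/5 is a root, giving the factor (5b + 3) and quotient b**3 − 5b**2 + 25b + 244.
Next, b = −4 is a root, giving the factor (b + 4) and quotient b**2 − 9b + 61.
The quadratic b**2 − 9b + 61 has discriminant −163 < 0 and is irreducible over ℤ.

(2b − 3)(5b + 3)(b + 4)(b**2 − 9b + 61)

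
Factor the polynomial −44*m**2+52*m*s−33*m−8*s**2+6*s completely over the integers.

−(11*m−2*s)*(4*m−4*s+3)

Group: −11*m*(4*m−4*s+3) + 2*s*(4*m−4*s+3); both groups contain (4*m−4*s+3).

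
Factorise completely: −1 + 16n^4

(2n + 1)(2n − 1)(4n^2 + 1)

(2n)⁴ − (1)⁴ = ((2n)² − (1)²)((2n)² + (1)²); the first factor splits again, the second (4n^2 + 1) is irreducible.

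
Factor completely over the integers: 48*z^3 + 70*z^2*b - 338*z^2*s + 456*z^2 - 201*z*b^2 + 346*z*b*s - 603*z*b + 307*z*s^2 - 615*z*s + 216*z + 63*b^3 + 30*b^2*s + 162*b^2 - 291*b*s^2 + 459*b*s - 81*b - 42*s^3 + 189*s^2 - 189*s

(8*z - 3*b - 7*s)*(6*z - 7*b - s + 3)*(z + 3*b - 6*s + 9)

Group: 8*z*(6*z^2 + 11*z*b - 37*z*s + 57*z - 21*b^2 + 39*b*s - 54*b + 6*s^2 - 27*s + 27) + (-3*b - 7*s)*(6*z^2 + 11*z*b - 37*z*s + 57*z - 21*b^2 + 39*b*s - 54*b + 6*s^2 - 27*s + 27); both groups contain (6*z^2 + 11*z*b - 37*z*s + 57*z - 21*b^2 + 39*b*s - 54*b + 6*s^2 - 27*s + 27), so (8*z - 3*b - 7*s) is a factor with cofactor 6*z^2 + 11*z*b - 37*z*s + 57*z - 21*b^2 + 39*b*s - 54*b + 6*s^2 - 27*s + 27.
The cofactor groups again: 6*z^2 + 11*z*b - 37*z*s + 57*z - 21*b^2 + 39*b*s - 54*b + 6*s^2 - 27*s + 27 = 6*z*(z + 3*b - 6*s + 9) + (-7*b - s + 3)*(z + 3*b - 6*s + 9); both groups contain (z + 3*b - 6*s + 9), giving (6*z - 7*b - s + 3)*(z + 3*b - 6*s + 9).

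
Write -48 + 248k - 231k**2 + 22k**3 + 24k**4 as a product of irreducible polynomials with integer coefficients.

Testing divisors of the constant over divisors of the leading coefficient, k = 3/2 is a root, so (2k - 3) is a factor; dividing leaves 12k**3 + 29k**2 - 72k + 16.
Next, k = -4 is a root, so (k + 4) divides it; the quotient is 12k**2 - 19k + 4.
The remaining quadratic factors as (4k - 1)(3k - 4).

(2k - 3)(3k - 4)(4k - 1)(k + 4)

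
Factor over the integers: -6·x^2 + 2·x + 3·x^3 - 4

(x - 2)·(3·x^2 + 2)

Group as (3·x^3 + 2·x) + (-6·x^2 - 4) = x·(3·x^2 + 2) - 2·(3·x^2 + 2).
Both groups share the factor (3·x^2 + 2).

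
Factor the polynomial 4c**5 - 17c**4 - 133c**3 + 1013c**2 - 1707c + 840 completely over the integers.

(4c - 5)(c + 7)(c - 1)(c**2 - 9c + 24)

Testing divisors of the constant over divisors of the leading coefficient, c = 1 is a root, giving the factor (c - 1) and quotient 4c**4 - 13c**3 - 146c**2 + 867c - 840.
Continuing, c = 5/4 is a root, so (4c - 5) divides it; the quotient is c**3 - 2c**2 - 39c + 168.
Continuing, c = -7 is a root, giving the factor (c + 7) and quotient c**2 - 9c + 24.
The quadratic c**2 - 9c + 24 has discriminant -15 < 0 and is irreducible over ℤ.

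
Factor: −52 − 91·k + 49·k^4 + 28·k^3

Group as (49·k^4 − 91·k) + (28·k^3 − 52) = 7·k·(7·k^3 − 13) + 4·(7·k^3 − 13).
Both groups share the factor (7·k^3 − 13).

(7·k + 4)·(7·k^3 − 13)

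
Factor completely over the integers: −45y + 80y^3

5y(4y + 3)(4y − 3)

Factor out 5y, leaving 16y^2 − 9, which is a difference of two squares.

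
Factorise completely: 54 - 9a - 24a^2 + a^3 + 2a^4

Trying the rational-root candidates, a = -2 is a root, giving the factor (a + 2) and quotient 2a^3 - 3a^2 - 18a + 27.
Then a = -3 is a root, giving the factor (a + 3) and quotient 2a^2 - 9a + 9.
The remaining quadratic factors as (2a - 3)(a - 3).

(2a - 3)(a + 2)(a + 3)(a - 3)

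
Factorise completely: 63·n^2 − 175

7·(3·n + 5)·(3·n − 5)

Factor out 7, leaving 9·n^2 − 25, which is a difference of two squares.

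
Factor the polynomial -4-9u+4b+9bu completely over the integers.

Group as (9bu+4b) + (-9u-4) = b(9u+4) - (9u+4).
Both groups share the factor (9u+4).

(9u+4)(b-1)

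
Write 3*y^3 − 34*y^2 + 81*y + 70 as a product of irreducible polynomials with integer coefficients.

(3*y + 2)*(y − 5)*(y − 7)

Testing divisors of the constant over divisors of the leading coefficient, y = −2/3 is a root, so (3*y + 2) divides it; the quotient is y^2 − 12*y + 35.
The remaining quadratic factors as (y − 5)(y − 7).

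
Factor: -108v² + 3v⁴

3v²(v + 6)(v - 6)

Factor out 3v², leaving v² - 36, which is a difference of two squares.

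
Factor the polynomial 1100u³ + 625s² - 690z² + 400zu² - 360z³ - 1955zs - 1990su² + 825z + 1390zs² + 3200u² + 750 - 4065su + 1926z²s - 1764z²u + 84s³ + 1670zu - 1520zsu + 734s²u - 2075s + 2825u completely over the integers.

-(2z - 12s + 10u + 5)(12z + 7s - 10u - 15)(15z + s + 11u + 10)

Group: 15z(-24z² + 130zs - 100zu - 30z + 84s² - 190su - 215s + 100u² + 200u + 75) + (s + 11u + 10)(-24z² + 130zs - 100zu - 30z + 84s² - 190su - 215s + 100u² + 200u + 75); both groups contain (-24z² + 130zs - 100zu - 30z + 84s² - 190su - 215s + 100u² + 200u + 75), so (15z + s + 11u + 10) is a factor with cofactor -24z² + 130zs - 100zu - 30z + 84s² - 190su - 215s + 100u² + 200u + 75.
The cofactor groups again: -24z² + 130zs - 100zu - 30z + 84s² - 190su - 215s + 100u² + 200u + 75 = -2z(12z + 7s - 10u - 15) + (12s - 10u - 5)(12z + 7s - 10u - 15); both groups contain (12z + 7s - 10u - 15), giving -(2z - 12s + 10u + 5)(12z + 7s - 10u - 15).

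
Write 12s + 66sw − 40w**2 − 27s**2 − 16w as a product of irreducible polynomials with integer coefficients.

Group: −9s(3s − 4w) + (10w + 4)(3s − 4w); both groups contain (3s − 4w).

−(3s − 4w)(9s − 10w − 4)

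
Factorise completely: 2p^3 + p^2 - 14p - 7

(2p + 1)(p^2 - 7)

Group as (2p^3 - 14p) + (p^2 - 7) = 2p(p^2 - 7) + (p^2 - 7).
Both groups share the factor (p^2 - 7).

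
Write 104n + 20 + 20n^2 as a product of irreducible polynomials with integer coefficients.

Pull out the common factor 4, then factor the remaining trinomial.

4(5n + 1)(n + 5)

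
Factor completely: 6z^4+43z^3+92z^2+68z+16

By the rational root theorem, z = -1/2 is a root, giving the factor (2z+1) and quotient 3z^3+20z^2+36z+16.
Continuing, z = -2/3 is a root, so (3z+2) divides it; the quotient is z^2+6z+8.
The remaining quadratic factors as (z+2)(z+4).

(2z+1)(3z+2)(z+2)(z+4)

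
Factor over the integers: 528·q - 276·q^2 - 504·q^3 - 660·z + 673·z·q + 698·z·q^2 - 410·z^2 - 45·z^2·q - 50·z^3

-(5·z - 14·q + 11)·(5·z - 4·q)·(2·z + 9·q + 12)

Group: 5·z·(-10·z^2 - 17·z·q - 82·z + 126·q^2 + 69·q - 132) - 4·q·(-10·z^2 - 17·z·q - 82·z + 126·q^2 + 69·q - 132); both groups contain (-10·z^2 - 17·z·q - 82·z + 126·q^2 + 69·q - 132), so (5·z - 4·q) is a factor with cofactor -10·z^2 - 17·z·q - 82·z + 126·q^2 + 69·q - 132.
The cofactor groups again: -10·z^2 - 17·z·q - 82·z + 126·q^2 + 69·q - 132 = -2·z·(5·z - 14·q + 11) + (-9·q - 12)·(5·z - 14·q + 11); both groups contain (5·z - 14·q + 11), giving -(2·z + 9·q + 12)·(5·z - 14·q + 11).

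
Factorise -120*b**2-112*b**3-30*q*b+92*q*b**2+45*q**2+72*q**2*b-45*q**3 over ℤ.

-(15*q-14*b-15)*(q-2*b)*(3*q+4*b)

Group: q*(-45*q**2-18*q*b+45*q+56*b**2+60*b) - 2*b*(-45*q**2-18*q*b+45*q+56*b**2+60*b); both groups contain (-45*q**2-18*q*b+45*q+56*b**2+60*b), so (q-2*b) is a factor with cofactor -45*q**2-18*q*b+45*q+56*b**2+60*b.
The cofactor groups again: -45*q**2-18*q*b+45*q+56*b**2+60*b = -3*q*(15*q-14*b-15) - 4*b*(15*q-14*b-15); both groups contain (15*q-14*b-15), giving -(3*q+4*b)*(15*q-14*b-15).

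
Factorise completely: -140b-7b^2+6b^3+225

Testing divisors of the constant over divisors of the leading coefficient, b = 9/2 is a root, giving the factor (2b-9) and quotient 3b^2+10b-25.
The remaining quadratic factors as (3b-5)(b+5).

(2b-9)(3b-5)(b+5)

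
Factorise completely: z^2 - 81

Two integers with product -81 and sum 0 are -9 and 9.

(z + 9)(z - 9)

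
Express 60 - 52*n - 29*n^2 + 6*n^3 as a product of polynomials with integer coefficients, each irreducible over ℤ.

(6*n - 5)*(n + 2)*(n - 6)

Among the possible rational roots, n = -2 is a root, giving the factor (n + 2) and quotient 6*n^2 - 41*n + 30.
The remaining quadratic factors as (6*n - 5)(n - 6).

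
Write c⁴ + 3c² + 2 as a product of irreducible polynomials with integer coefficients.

(c² + 1)(c² + 2)

Substitute u = c² to get a quadratic in u, then factor.
c² + 2 is irreducible over ℤ (always positive, so no real roots).
c² + 1 is irreducible over ℤ (sum of squares).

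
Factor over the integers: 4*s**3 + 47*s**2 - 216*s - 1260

Among the possible rational roots, s = -15/4 is a root, so (4*s + 15) is a factor; dividing leaves s**2 + 8*s - 84.
The remaining quadratic factors as (s + 14)(s - 6).

(4*s + 15)*(s + 14)*(s - 6)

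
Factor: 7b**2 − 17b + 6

(7b − 3)(b − 2)

Need a pair with product 7·6 = 42 and sum −17: that's −14 and −3.
Split the middle term: 7b**2 − 14b − 3b + 6 = 7b(b − 2) − 3(b − 2).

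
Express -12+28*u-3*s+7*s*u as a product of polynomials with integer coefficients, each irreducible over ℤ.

(7*u-3)*(s+4)

Group as (7*s*u-3*s) + (28*u-12) = s*(7*u-3) + 4*(7*u-3).
Both groups share the factor (7*u-3).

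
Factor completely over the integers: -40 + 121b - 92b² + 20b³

(2b - 1)(2b - 5)(5b - 8)

By the rational root theorem, b = 1/2 is a root, giving the factor (2b - 1) and quotient 10b² - 41b + 40.
The remaining quadratic factors as (5b - 8)(2b - 5).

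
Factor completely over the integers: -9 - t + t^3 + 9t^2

Among the possible rational roots, t = 1 is a root, giving the factor (t - 1) and quotient t^2 + 10t + 9.
The remaining quadratic factors as (t + 9)(t + 1).

(t + 1)(t + 9)(t - 1)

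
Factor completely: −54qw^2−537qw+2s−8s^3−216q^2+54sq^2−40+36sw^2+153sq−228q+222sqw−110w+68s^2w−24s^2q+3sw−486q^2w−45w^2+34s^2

Group: s(−8s^2−24sq−4sw+2s+54q^2+6qw+57q+5w+10) + (−9w−4)(−8s^2−24sq−4sw+2s+54q^2+6qw+57q+5w+10); both groups contain (−8s^2−24sq−4sw+2s+54q^2+6qw+57q+5w+10), so (s−9w−4) is a factor with cofactor −8s^2−24sq−4sw+2s+54q^2+6qw+57q+5w+10.
The cofactor groups again: −8s^2−24sq−4sw+2s+54q^2+6qw+57q+5w+10 = −2s(4s−6q−5) + (−9q−w−2)(4s−6q−5); both groups contain (4s−6q−5), giving −(2s+9q+w+2)(4s−6q−5).

−(4s−6q−5)(2s+9q+w+2)(s−9w−4)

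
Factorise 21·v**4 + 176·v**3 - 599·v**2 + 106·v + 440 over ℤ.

(3·v - 4)·(7·v + 5)·(v + 11)·(v - 2)

Trying the rational-root candidates, v = -5/7 is a root, so (7·v + 5) divides it; the quotient is 3·v**3 + 23·v**2 - 102·v + 88.
Then v = -11 is a root, so (v + 11) is a factor; dividing leaves 3·v**2 - 10·v + 8.
The remaining quadratic factors as (v - 2)(3·v - 4).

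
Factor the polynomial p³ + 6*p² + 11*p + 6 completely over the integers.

Testing divisors of the constant over divisors of the leading coefficient, p = -3 is a root, giving the factor (p + 3) and quotient p² + 3*p + 2.
The remaining quadratic factors as (p + 1)(p + 2).

(p + 1)*(p + 2)*(p + 3)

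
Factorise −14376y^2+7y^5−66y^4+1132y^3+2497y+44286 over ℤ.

(7y+11)(y−11)(y−2)(y^2+2y+183)

Testing divisors of the constant over divisors of the leading coefficient, y = 2 is a root, giving the factor (y−2) and quotient 7y^4−52y^3+1028y^2−12320y−22143.
Continuing, y = −11/7 is a root, so (7y+11) is a factor; dividing leaves y^3−9y^2+161y−2013.
Continuing, y = 11 is a root, so (y−11) is a factor; dividing leaves y^2+2y+183.
The quadratic y^2+2y+183 has discriminant −728 < 0 and is irreducible over ℤ.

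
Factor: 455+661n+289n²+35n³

Among the possible rational roots, n = -13/7 is a root, so (7n+13) is a factor; dividing leaves 5n²+32n+35.
The remaining quadratic factors as (n+5)(5n+7).

(5n+7)(7n+13)(n+5)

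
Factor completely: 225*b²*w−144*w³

Pull out the common factor 9*w; 25*b²−16*w² is a difference of squares.

9*w*(5*b+4*w)*(5*b−4*w)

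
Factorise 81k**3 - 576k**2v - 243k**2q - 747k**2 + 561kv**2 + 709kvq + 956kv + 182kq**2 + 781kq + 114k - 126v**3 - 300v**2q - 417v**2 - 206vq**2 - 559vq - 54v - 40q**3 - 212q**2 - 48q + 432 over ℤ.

Group: 9k(9k**2 - 57kv - 22kq - 89k + 18v**2 + 30vq + 75v + 8q**2 + 52q + 72) + (-7v - 5q + 6)(9k**2 - 57kv - 22kq - 89k + 18v**2 + 30vq + 75v + 8q**2 + 52q + 72); both groups contain (9k**2 - 57kv - 22kq - 89k + 18v**2 + 30vq + 75v + 8q**2 + 52q + 72), so (9k - 7v - 5q + 6) is a factor with cofactor 9k**2 - 57kv - 22kq - 89k + 18v**2 + 30vq + 75v + 8q**2 + 52q + 72.
The cofactor groups again: 9k**2 - 57kv - 22kq - 89k + 18v**2 + 30vq + 75v + 8q**2 + 52q + 72 = 9k(k - 6v - 2q - 9) + (-3v - 4q - 8)(k - 6v - 2q - 9); both groups contain (k - 6v - 2q - 9), giving (9k - 3v - 4q - 8)(k - 6v - 2q - 9).

(9k - 3v - 4q - 8)(9k - 7v - 5q + 6)(k - 6v - 2q - 9)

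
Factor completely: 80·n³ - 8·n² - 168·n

8·n·(2·n - 3)·(5·n + 7)

Pull out the common factor 8·n, then factor the remaining trinomial.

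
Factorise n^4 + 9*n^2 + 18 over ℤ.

(n^2 + 3)*(n^2 + 6)

Substitute u = n^2 to get a quadratic in u, then factor.
n^2 + 3 is irreducible over ℤ (always positive, so no real roots).
n^2 + 6 is irreducible over ℤ (always positive, so no real roots).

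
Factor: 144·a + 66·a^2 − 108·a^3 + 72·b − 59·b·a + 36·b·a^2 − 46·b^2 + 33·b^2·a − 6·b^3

−(b − 6·a + 9)·(6·b − 9·a − 8)·(b + 2·a)

Group: 6·b·(−b^2 + 4·b·a − 9·b + 12·a^2 − 18·a) + (−9·a − 8)·(−b^2 + 4·b·a − 9·b + 12·a^2 − 18·a); both groups contain (−b^2 + 4·b·a − 9·b + 12·a^2 − 18·a), so (6·b − 9·a − 8) is a factor with cofactor −b^2 + 4·b·a − 9·b + 12·a^2 − 18·a.
The cofactor groups again: −b^2 + 4·b·a − 9·b + 12·a^2 − 18·a = −b·(b + 2·a) + (6·a − 9)·(b + 2·a); both groups contain (b + 2·a), giving −(b − 6·a + 9)·(b + 2·a).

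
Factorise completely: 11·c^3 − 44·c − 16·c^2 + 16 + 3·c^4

Among the possible rational roots, c = 1/3 is a root, so (3·c − 1) divides it; the quotient is c^3 + 4·c^2 − 4·c − 16.
Next, c = 2 is a root, giving the factor (c − 2) and quotient c^2 + 6·c + 8.
The remaining quadratic factors as (c + 2)(c + 4).

(3·c − 1)·(c + 2)·(c + 4)·(c − 2)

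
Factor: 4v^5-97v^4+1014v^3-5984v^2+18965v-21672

By the rational root theorem, v = 8 is a root, so (v-8) divides it; the quotient is 4v^4-65v^3+494v^2-2032v+2709.
Then v = 7 is a root, so (v-7) is a factor; dividing leaves 4v^3-37v^2+235v-387.
Continuing, v = 9/4 is a root, giving the factor (4v-9) and quotient v^2-7v+43.
The quadratic v^2-7v+43 has discriminant -123 < 0 and is irreducible over ℤ.

(4v-9)(v-7)(v-8)(v^2-7v+43)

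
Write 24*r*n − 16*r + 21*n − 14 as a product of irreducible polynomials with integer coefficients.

Group as (24*r*n − 16*r) + (21*n − 14) = 8*r*(3*n − 2) + 7*(3*n − 2).
Both groups share the factor (3*n − 2).

(3*n − 2)*(8*r + 7)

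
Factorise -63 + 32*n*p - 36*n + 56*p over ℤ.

Group as (32*n*p - 36*n) + (56*p - 63) = 4*n*(8*p - 9) + 7*(8*p - 9).
Both groups share the factor (8*p - 9).

(4*n + 7)*(8*p - 9)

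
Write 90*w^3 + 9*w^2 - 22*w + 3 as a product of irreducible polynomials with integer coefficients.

(3*w - 1)*(5*w + 3)*(6*w - 1)

By the rational root theorem, w = 1/3 is a root, so (3*w - 1) divides it; the quotient is 30*w^2 + 13*w - 3.
The remaining quadratic factors as (5*w + 3)(6*w - 1).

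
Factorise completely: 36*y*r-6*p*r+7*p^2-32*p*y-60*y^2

(7*p+10*y-6*r)*(p-6*y)

Group: p*(7*p+10*y-6*r) - 6*y*(7*p+10*y-6*r); both groups contain (7*p+10*y-6*r).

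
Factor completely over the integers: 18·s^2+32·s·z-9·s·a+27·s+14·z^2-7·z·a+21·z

(2·s+2·z-a+3)·(9·s+7·z)

Group: 2·s·(9·s+7·z) + (2·z-a+3)·(9·s+7·z); both groups contain (9·s+7·z).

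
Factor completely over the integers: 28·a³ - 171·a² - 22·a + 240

Trying the rational-root candidates, a = 6 is a root, giving the factor (a - 6) and quotient 28·a² - 3·a - 40.
The remaining quadratic factors as (7·a + 8)(4·a - 5).

(4·a - 5)·(7·a + 8)·(a - 6)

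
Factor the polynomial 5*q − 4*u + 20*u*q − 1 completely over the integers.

Group as (20*u*q − 4*u) + (5*q − 1) = 4*u*(5*q − 1) + (5*q − 1).
Both groups share the factor (5*q − 1).

(4*u + 1)*(5*q − 1)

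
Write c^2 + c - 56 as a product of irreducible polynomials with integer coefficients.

(c + 8)(c - 7)

Two integers with product -56 and sum 1 are -7 and 8.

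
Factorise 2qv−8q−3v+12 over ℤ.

(2q−3)(v−4)

Group as (2qv−8q) + (−3v+12) = 2q(v−4) − 3(v−4).
Both groups share the factor (v−4).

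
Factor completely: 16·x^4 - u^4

Write as (4·x^2)² − (u^2)², then factor 4·x^2 - u^2 once more.

(2·x - u)·(2·x + u)·(4·x^2 + u^2)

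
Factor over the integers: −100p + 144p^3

4p(6p + 5)(6p − 5)

Every term has a factor of 4p. Then 36p^2 − 25 = (6p)² − (5)².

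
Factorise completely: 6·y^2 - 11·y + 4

(2·y - 1)·(3·y - 4)

Need a pair with product 6·4 = 24 and sum -11: that's -3 and -8.
Split the middle term: 6·y^2 - 3·y - 8·y + 4 = 3·y·(2·y - 1) - 4·(2·y - 1).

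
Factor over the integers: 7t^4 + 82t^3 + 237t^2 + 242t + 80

Testing divisors of the constant over divisors of the leading coefficient, t = −2 is a root, so (t + 2) is a factor; dividing leaves 7t^3 + 68t^2 + 101t + 40.
Then t = −8 is a root, giving the factor (t + 8) and quotient 7t^2 + 12t + 5.
The remaining quadratic factors as (7t + 5)(t + 1).

(7t + 5)(t + 1)(t + 2)(t + 8)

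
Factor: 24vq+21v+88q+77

Group as (24vq+21v) + (88q+77) = 3v(8q+7) + 11(8q+7).
Both groups share the factor (8q+7).

(3v+11)(8q+7)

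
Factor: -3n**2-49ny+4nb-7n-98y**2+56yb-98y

-(3n+7y-4b+7)(n+14y)

Group: -3n(n+14y) + (-7y+4b-7)(n+14y); both groups contain (n+14y).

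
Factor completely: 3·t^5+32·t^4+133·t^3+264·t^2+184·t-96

By the rational root theorem, t = -4 is a root, so (t+4) is a factor; dividing leaves 3·t^4+20·t^3+53·t^2+52·t-24.
Then t = 1/3 is a root, so (3·t-1) divides it; the quotient is t^3+7·t^2+20·t+24.
Continuing, t = -3 is a root, giving the factor (t+3) and quotient t^2+4·t+8.
The quadratic t^2+4·t+8 has discriminant -16 < 0 and is irreducible over ℤ.

(3·t-1)·(t+3)·(t+4)·(t^2+4·t+8)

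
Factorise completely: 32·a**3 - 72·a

Factor out 8·a, leaving 4·a**2 - 9, which is a difference of two squares.

8·a·(2·a + 3)·(2·a - 3)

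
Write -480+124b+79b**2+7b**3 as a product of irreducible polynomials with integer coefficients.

(7b-12)(b+5)(b+8)

Among the possible rational roots, b = -5 is a root, so (b+5) divides it; the quotient is 7b**2+44b-96.
The remaining quadratic factors as (7b-12)(b+8).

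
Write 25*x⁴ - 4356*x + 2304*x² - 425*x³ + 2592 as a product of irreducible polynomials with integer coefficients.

(5*x - 6)*(5*x - 9)*(x - 6)*(x - 8)

Trying the rational-root candidates, x = 8 is a root, so (x - 8) is a factor; dividing leaves 25*x³ - 225*x² + 504*x - 324.
Then x = 6 is a root, giving the factor (x - 6) and quotient 25*x² - 75*x + 54.
The remaining quadratic factors as (5*x - 9)(5*x - 6).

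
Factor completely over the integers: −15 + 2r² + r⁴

(r² + 5)(r² − 3)

Substitute u = r² to get a quadratic in u, then factor.
r² − 3 is irreducible over ℤ (3 is not a perfect square).
r² + 5 is irreducible over ℤ (always positive, so no real roots).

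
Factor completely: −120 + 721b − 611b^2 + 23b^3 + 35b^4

(5b − 1)(7b − 8)(b + 5)(b − 3)

Among the possible rational roots, b = 8/7 is a root, so (7b − 8) divides it; the quotient is 5b^3 + 9b^2 − 77b + 15.
Next, b = 1/5 is a root, so (5b − 1) is a factor; dividing leaves b^2 + 2b − 15.
The remaining quadratic factors as (b − 3)(b + 5).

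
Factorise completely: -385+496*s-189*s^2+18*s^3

By the rational root theorem, s = 11/6 is a root, giving the factor (6*s-11) and quotient 3*s^2-26*s+35.
The remaining quadratic factors as (3*s-5)(s-7).

(3*s-5)*(6*s-11)*(s-7)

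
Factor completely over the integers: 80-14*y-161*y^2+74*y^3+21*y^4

(3*y+2)*(7*y-8)*(y+5)*(y-1)

By the rational root theorem, y = 8/7 is a root, so (7*y-8) is a factor; dividing leaves 3*y^3+14*y^2-7*y-10.
Then y = 1 is a root, so (y-1) is a factor; dividing leaves 3*y^2+17*y+10.
The remaining quadratic factors as (y+5)(3*y+2).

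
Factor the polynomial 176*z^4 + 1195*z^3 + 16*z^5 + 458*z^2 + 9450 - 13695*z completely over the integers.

(4*z - 3)*(4*z - 9)*(z + 5)*(z^2 + 9*z + 70)

Among the possible rational roots, z = -5 is a root, so (z + 5) is a factor; dividing leaves 16*z^4 + 96*z^3 + 715*z^2 - 3117*z + 1890.
Then z = 3/4 is a root, so (4*z - 3) is a factor; dividing leaves 4*z^3 + 27*z^2 + 199*z - 630.
Then z = 9/4 is a root, so (4*z - 9) divides it; the quotient is z^2 + 9*z + 70.
The quadratic z^2 + 9*z + 70 has discriminant -199 < 0 and is irreducible over ℤ.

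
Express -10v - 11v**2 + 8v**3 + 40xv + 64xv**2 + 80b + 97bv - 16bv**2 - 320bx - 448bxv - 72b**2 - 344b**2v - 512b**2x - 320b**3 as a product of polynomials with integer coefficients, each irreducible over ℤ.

Group: 8b(-40b**2 - 64bx - 48bv - 9b - 64xv - 40x - 8v**2 + 11v + 10) - v(-40b**2 - 64bx - 48bv - 9b - 64xv - 40x - 8v**2 + 11v + 10); both groups contain (-40b**2 - 64bx - 48bv - 9b - 64xv - 40x - 8v**2 + 11v + 10), so (8b - v) is a factor with cofactor -40b**2 - 64bx - 48bv - 9b - 64xv - 40x - 8v**2 + 11v + 10.
The cofactor groups again: -40b**2 - 64bx - 48bv - 9b - 64xv - 40x - 8v**2 + 11v + 10 = -8b(5b + 8x + v - 2) + (-8v - 5)(5b + 8x + v - 2); both groups contain (5b + 8x + v - 2), giving -(8b + 8v + 5)(5b + 8x + v - 2).

-(5b + 8x + v - 2)(8b + 8v + 5)(8b - v)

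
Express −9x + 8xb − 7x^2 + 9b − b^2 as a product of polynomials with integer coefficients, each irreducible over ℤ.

−(7x − b + 9)(x − b)

Group: −x(7x − b + 9) + b(7x − b + 9); both groups contain (7x − b + 9).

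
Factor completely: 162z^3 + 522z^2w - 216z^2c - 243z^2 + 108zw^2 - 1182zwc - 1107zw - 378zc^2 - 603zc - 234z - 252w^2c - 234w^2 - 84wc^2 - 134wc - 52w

(6z - 14c - 13)(9z + 2w)(3z + 9w + 3c + 2)

Group: 3z(54z^2 + 12zw - 126zc - 117z - 28wc - 26w) + (9w + 3c + 2)(54z^2 + 12zw - 126zc - 117z - 28wc - 26w); both groups contain (54z^2 + 12zw - 126zc - 117z - 28wc - 26w), so (3z + 9w + 3c + 2) is a factor with cofactor 54z^2 + 12zw - 126zc - 117z - 28wc - 26w.
The cofactor groups again: 54z^2 + 12zw - 126zc - 117z - 28wc - 26w = 9z(6z - 14c - 13) + 2w(6z - 14c - 13); both groups contain (6z - 14c - 13), giving (9z + 2w)(6z - 14c - 13).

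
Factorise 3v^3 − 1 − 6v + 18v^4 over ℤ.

(6v + 1)(3v^3 − 1)

Group as (18v^4 − 6v) + (3v^3 − 1) = 6v(3v^3 − 1) + (3v^3 − 1).
Both groups share the factor (3v^3 − 1).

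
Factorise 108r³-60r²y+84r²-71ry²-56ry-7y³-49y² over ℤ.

Group: 6r(18r²+11ry+14r+y²+7y) - 7y(18r²+11ry+14r+y²+7y); both groups contain (18r²+11ry+14r+y²+7y), so (6r-7y) is a factor with cofactor 18r²+11ry+14r+y²+7y.
The cofactor groups again: 18r²+11ry+14r+y²+7y = 9r(2r+y) + (y+7)(2r+y); both groups contain (2r+y), giving (9r+y+7)(2r+y).

(2r+y)(6r-7y)(9r+y+7)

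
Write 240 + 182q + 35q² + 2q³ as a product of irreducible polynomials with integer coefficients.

Testing divisors of the constant over divisors of the leading coefficient, q = -8 is a root, so (q + 8) is a factor; dividing leaves 2q² + 19q + 30.
The remaining quadratic factors as (2q + 15)(q + 2).

(2q + 15)(q + 2)(q + 8)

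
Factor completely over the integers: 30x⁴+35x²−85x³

5x²(2x−1)(3x−7)

Pull out the common factor 5x², then factor the remaining trinomial.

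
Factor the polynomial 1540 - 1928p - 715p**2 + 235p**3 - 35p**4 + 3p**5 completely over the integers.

(3p - 2)(p + 2)(p - 7)(p**2 - 6p + 55)

Trying the rational-root candidates, p = 7 is a root, giving the factor (p - 7) and quotient 3p**4 - 14p**3 + 137p**2 + 244p - 220.
Continuing, p = -2 is a root, so (p + 2) divides it; the quotient is 3p**3 - 20p**2 + 177p - 110.
Then p = 2/3 is a root, so (3p - 2) divides it; the quotient is p**2 - 6p + 55.
The quadratic p**2 - 6p + 55 has discriminant -184 < 0 and is irreducible over ℤ.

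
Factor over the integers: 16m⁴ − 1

(2m + 1)(2m − 1)(4m² + 1)

Write as (4m²)² − (1)², then factor 4m² − 1 once more.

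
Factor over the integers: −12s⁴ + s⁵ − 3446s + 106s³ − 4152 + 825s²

(s + 1)(s + 6)(s − 4)(s² − 15s + 173)

Among the possible rational roots, s = 4 is a root, giving the factor (s − 4) and quotient s⁴ − 8s³ + 74s² + 1121s + 1038.
Continuing, s = −6 is a root, so (s + 6) is a factor; dividing leaves s³ − 14s² + 158s + 173.
Continuing, s = −1 is a root, so (s + 1) is a factor; dividing leaves s² − 15s + 173.
The quadratic s² − 15s + 173 has discriminant −467 < 0 and is irreducible over ℤ.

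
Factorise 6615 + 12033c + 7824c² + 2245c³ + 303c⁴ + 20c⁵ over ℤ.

By the rational root theorem, c = -7/4 is a root, so (4c + 7) is a factor; dividing leaves 5c⁴ + 67c³ + 444c² + 1179c + 945.
Continuing, c = -7/5 is a root, so (5c + 7) divides it; the quotient is c³ + 12c² + 72c + 135.
Then c = -3 is a root, so (c + 3) divides it; the quotient is c² + 9c + 45.
The quadratic c² + 9c + 45 has discriminant -99 < 0 and is irreducible over ℤ.

(4c + 7)(5c + 7)(c + 3)(c² + 9c + 45)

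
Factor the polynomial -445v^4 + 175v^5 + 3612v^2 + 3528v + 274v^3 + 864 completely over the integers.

By the rational root theorem, v = -2/5 is a root, giving the factor (5v + 2) and quotient 35v^4 - 103v^3 + 96v^2 + 684v + 432.
Then v = -6/7 is a root, so (7v + 6) is a factor; dividing leaves 5v^3 - 19v^2 + 30v + 72.
Next, v = -6/5 is a root, so (5v + 6) divides it; the quotient is v^2 - 5v + 12.
The quadratic v^2 - 5v + 12 has discriminant -23 < 0 and is irreducible over ℤ.

(5v + 2)(5v + 6)(7v + 6)(v^2 - 5v + 12)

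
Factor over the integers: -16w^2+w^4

w^2(w+4)(w-4)

Factor out w^2 first: what remains is w^2-16.
Recognize a difference of squares with the parts w and 4.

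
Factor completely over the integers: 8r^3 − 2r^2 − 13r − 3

Testing divisors of the constant over divisors of the leading coefficient, r = −1/4 is a root, giving the factor (4r + 1) and quotient 2r^2 − r − 3.
The remaining quadratic factors as (2r − 3)(r + 1).

(2r − 3)(4r + 1)(r + 1)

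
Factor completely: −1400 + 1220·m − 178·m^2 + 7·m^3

(7·m − 10)·(m − 10)·(m − 14)

Among the possible rational roots, m = 10 is a root, so (m − 10) is a factor; dividing leaves 7·m^2 − 108·m + 140.
The remaining quadratic factors as (7·m − 10)(m − 14).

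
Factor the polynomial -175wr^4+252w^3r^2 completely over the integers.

7r^2w(6w-5r)(6w+5r)

Factor out 7wr^2, leaving 36w^2-25r^2, which is a difference of two squares.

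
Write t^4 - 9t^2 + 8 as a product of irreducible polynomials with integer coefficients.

(t + 1)(t - 1)(t^2 - 8)

Substitute u = t^2 to get a quadratic in u, then factor.
t^2 - 8 is irreducible over ℤ (8 is not a perfect square).
t^2 - 1 is a difference of squares.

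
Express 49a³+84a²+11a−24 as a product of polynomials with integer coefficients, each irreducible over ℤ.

(7a+8)(7a−3)(a+1)

Trying the rational-root candidates, a = −8/7 is a root, so (7a+8) is a factor; dividing leaves 7a²+4a−3.
The remaining quadratic factors as (a+1)(7a−3).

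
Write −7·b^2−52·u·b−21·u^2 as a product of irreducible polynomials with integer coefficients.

Group: −3·u·(7·u+b) − 7·b·(7·u+b); both groups contain (7·u+b).

−(3·u+7·b)·(7·u+b)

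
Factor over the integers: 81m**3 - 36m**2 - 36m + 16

Group as (81m**3 - 36m) + (-36m**2 + 16) = 9m(9m**2 - 4) - 4(9m**2 - 4).
Both groups share the factor (9m**2 - 4).

(3m + 2)(3m - 2)(9m - 4)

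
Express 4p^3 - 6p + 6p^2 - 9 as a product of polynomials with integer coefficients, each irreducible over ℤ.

Group as (4p^3 - 6p) + (6p^2 - 9) = 2p(2p^2 - 3) + 3(2p^2 - 3).
Both groups share the factor (2p^2 - 3).

(2p + 3)(2p^2 - 3)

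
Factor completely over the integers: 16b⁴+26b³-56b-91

(8b+13)(2b³-7)

Group as (16b⁴-56b) + (26b³-91) = 8b(2b³-7) + 13(2b³-7).
Both groups share the factor (2b³-7).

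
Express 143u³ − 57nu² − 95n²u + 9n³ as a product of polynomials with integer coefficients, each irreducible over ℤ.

Group: n(9n² + 4nu − 13u²) − 11u(9n² + 4nu − 13u²); both groups contain (9n² + 4nu − 13u²), so (n − 11u) is a factor with cofactor 9n² + 4nu − 13u².
The cofactor groups again: 9n² + 4nu − 13u² = 9n(n − u) + 13u(n − u); both groups contain (n − u), giving (9n + 13u)(n − u).

(9n + 13u)(n − 11u)(n − u)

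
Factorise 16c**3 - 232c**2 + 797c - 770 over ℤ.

(4c - 11)(4c - 7)(c - 10)

Among the possible rational roots, c = 11/4 is a root, giving the factor (4c - 11) and quotient 4c**2 - 47c + 70.
The remaining quadratic factors as (4c - 7)(c - 10).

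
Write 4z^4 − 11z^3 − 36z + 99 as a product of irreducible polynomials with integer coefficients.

Group as (4z^4 − 36z) + (−11z^3 + 99) = 4z(z^3 − 9) − 11(z^3 − 9).
Both groups share the factor (z^3 − 9).

(4z − 11)(z^3 − 9)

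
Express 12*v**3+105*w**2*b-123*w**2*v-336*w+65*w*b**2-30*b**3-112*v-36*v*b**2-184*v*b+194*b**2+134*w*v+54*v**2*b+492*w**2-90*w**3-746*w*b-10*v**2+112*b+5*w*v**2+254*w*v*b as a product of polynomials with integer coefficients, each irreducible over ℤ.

Group: 3*w*(-30*w**2-w*v+55*w*b+24*w+3*v**2+12*v*b+8*v-15*b**2-8*b) + (4*v+2*b-14)*(-30*w**2-w*v+55*w*b+24*w+3*v**2+12*v*b+8*v-15*b**2-8*b); both groups contain (-30*w**2-w*v+55*w*b+24*w+3*v**2+12*v*b+8*v-15*b**2-8*b), so (3*w+4*v+2*b-14) is a factor with cofactor -30*w**2-w*v+55*w*b+24*w+3*v**2+12*v*b+8*v-15*b**2-8*b.
The cofactor groups again: -30*w**2-w*v+55*w*b+24*w+3*v**2+12*v*b+8*v-15*b**2-8*b = -10*w*(3*w+v-b) + (3*v+15*b+8)*(3*w+v-b); both groups contain (3*w+v-b), giving -(10*w-3*v-15*b-8)*(3*w+v-b).

-(10*w-3*v-15*b-8)*(3*w+v-b)*(3*w+4*v+2*b-14)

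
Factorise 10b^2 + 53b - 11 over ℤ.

Need a pair with product 10·(-11) = -110 and sum 53: that's -2 and 55.
Split the middle term: 10b^2 - 2b + 55b - 11 = 2b(5b - 1) + 11(5b - 1).

(2b + 11)(5b - 1)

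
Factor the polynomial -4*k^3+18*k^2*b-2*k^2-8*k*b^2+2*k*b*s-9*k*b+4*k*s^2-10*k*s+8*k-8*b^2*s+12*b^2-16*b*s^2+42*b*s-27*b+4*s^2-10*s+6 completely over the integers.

Group: 2*k*(-2*k^2+9*k*b+2*k*s-4*k-4*b^2-8*b*s+9*b+2*s-2) + (2*s-3)*(-2*k^2+9*k*b+2*k*s-4*k-4*b^2-8*b*s+9*b+2*s-2); both groups contain (-2*k^2+9*k*b+2*k*s-4*k-4*b^2-8*b*s+9*b+2*s-2), so (2*k+2*s-3) is a factor with cofactor -2*k^2+9*k*b+2*k*s-4*k-4*b^2-8*b*s+9*b+2*s-2.
The cofactor groups again: -2*k^2+9*k*b+2*k*s-4*k-4*b^2-8*b*s+9*b+2*s-2 = -2*k*(k-4*b+1) + (b+2*s-2)*(k-4*b+1); both groups contain (k-4*b+1), giving -(2*k-b-2*s+2)*(k-4*b+1).

-(k-4*b+1)*(2*k-b-2*s+2)*(2*k+2*s-3)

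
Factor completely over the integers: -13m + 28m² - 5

(4m + 1)(7m - 5)

Need a pair with product 28·(-5) = -140 and sum -13: that's 7 and -20.
Split the middle term: 28m² + 7m - 20m - 5 = 7m(4m + 1) - 5(4m + 1).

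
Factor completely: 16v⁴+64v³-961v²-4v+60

(4v+1)(4v-1)(v+10)(v-6)

Among the possible rational roots, v = 1/4 is a root, so (4v-1) is a factor; dividing leaves 4v³+17v²-236v-60.
Next, v = 6 is a root, so (v-6) divides it; the quotient is 4v²+41v+10.
The remaining quadratic factors as (v+10)(4v+1).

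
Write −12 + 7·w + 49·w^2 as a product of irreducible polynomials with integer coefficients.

(7·w + 4)·(7·w − 3)

Need a pair with product 49·(−12) = −588 and sum 7: that's 28 and −21.
Split the middle term: 49·w^2 + 28·w − 21·w − 12 = 7·w·(7·w + 4) − 3·(7·w + 4).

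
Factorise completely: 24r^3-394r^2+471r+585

Testing divisors of the constant over divisors of the leading coefficient, r = 13/6 is a root, giving the factor (6r-13) and quotient 4r^2-57r-45.
The remaining quadratic factors as (r-15)(4r+3).

(4r+3)(6r-13)(r-15)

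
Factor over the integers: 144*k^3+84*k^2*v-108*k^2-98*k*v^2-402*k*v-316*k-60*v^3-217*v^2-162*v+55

Group: 6*k*(24*k^2+34*k*v+26*k+12*v^2+17*v-5) + (-5*v-11)*(24*k^2+34*k*v+26*k+12*v^2+17*v-5); both groups contain (24*k^2+34*k*v+26*k+12*v^2+17*v-5), so (6*k-5*v-11) is a factor with cofactor 24*k^2+34*k*v+26*k+12*v^2+17*v-5.
The cofactor groups again: 24*k^2+34*k*v+26*k+12*v^2+17*v-5 = 6*k*(4*k+3*v+5) + (4*v-1)*(4*k+3*v+5); both groups contain (4*k+3*v+5), giving (6*k+4*v-1)*(4*k+3*v+5).

(4*k+3*v+5)*(6*k+4*v-1)*(6*k-5*v-11)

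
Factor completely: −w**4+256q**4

(4q+w)(4q−w)(16q**2+w**2)

Difference of squares twice: with A = 4q and B = w, A⁴ − B⁴ = (A² − B²)(A² + B²), and A² − B² factors again.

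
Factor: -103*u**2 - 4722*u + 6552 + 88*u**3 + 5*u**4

(5*u - 7)*(u + 12)*(u + 13)*(u - 6)

Trying the rational-root candidates, u = 6 is a root, so (u - 6) divides it; the quotient is 5*u**3 + 118*u**2 + 605*u - 1092.
Then u = 7/5 is a root, giving the factor (5*u - 7) and quotient u**2 + 25*u + 156.
The remaining quadratic factors as (u + 12)(u + 13).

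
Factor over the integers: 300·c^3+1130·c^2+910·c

10·c·(5·c+13)·(6·c+7)

Pull out the common factor 10·c, then factor the remaining trinomial.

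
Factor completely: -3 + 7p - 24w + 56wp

Group as (56wp - 24w) + (7p - 3) = 8w(7p - 3) + (7p - 3).
Both groups share the factor (7p - 3).

(7p - 3)(8w + 1)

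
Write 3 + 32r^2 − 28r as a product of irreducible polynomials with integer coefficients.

(4r − 3)(8r − 1)

Need a pair with product 32·3 = 96 and sum −28: that's −4 and −24.
Split the middle term: 32r^2 − 4r − 24r + 3 = 4r(8r − 1) − 3(8r − 1).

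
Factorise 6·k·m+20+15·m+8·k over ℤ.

(2·k+5)·(3·m+4)

Group as (6·k·m+8·k) + (15·m+20) = 2·k·(3·m+4) + 5·(3·m+4).
Both groups share the factor (3·m+4).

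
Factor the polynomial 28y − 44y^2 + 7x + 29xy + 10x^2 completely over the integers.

Group: x(10x − 11y + 7) + 4y(10x − 11y + 7); both groups contain (10x − 11y + 7).

(10x − 11y + 7)(x + 4y)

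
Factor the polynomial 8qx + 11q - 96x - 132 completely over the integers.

(8x + 11)(q - 12)

Group as (8qx + 11q) + (-96x - 132) = q(8x + 11) - 12(8x + 11).
Both groups share the factor (8x + 11).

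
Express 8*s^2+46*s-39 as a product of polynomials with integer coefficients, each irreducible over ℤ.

(2*s+13)*(4*s-3)

Need a pair with product 8·(-39) = -312 and sum 46: that's -6 and 52.
Split the middle term: 8*s^2-6*s + 52*s-39 = 2*s*(4*s-3) + 13*(4*s-3).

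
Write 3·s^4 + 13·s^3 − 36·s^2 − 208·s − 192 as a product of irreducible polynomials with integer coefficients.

Trying the rational-root candidates, s = −3 is a root, so (s + 3) is a factor; dividing leaves 3·s^3 + 4·s^2 − 48·s − 64.
Then s = −4 is a root, so (s + 4) is a factor; dividing leaves 3·s^2 − 8·s − 16.
The remaining quadratic factors as (3·s + 4)(s − 4).

(3·s + 4)·(s + 3)·(s + 4)·(s − 4)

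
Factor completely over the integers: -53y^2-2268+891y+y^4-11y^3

(y+9)(y-4)(y-7)(y-9)

By the rational root theorem, y = -9 is a root, so (y+9) divides it; the quotient is y^3-20y^2+127y-252.
Then y = 4 is a root, giving the factor (y-4) and quotient y^2-16y+63.
The remaining quadratic factors as (y-9)(y-7).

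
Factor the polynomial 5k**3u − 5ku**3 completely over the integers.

5ku(k + u)(k − u)

Every term has a factor of 5ku. Then k**2 − u**2 = (k)² − (u)².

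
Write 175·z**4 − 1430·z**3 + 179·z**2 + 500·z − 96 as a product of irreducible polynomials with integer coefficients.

(5·z + 3)·(5·z − 1)·(7·z − 4)·(z − 8)

Trying the rational-root candidates, z = 8 is a root, giving the factor (z − 8) and quotient 175·z**3 − 30·z**2 − 61·z + 12.
Then z = −3/5 is a root, so (5·z + 3) divides it; the quotient is 35·z**2 − 27·z + 4.
The remaining quadratic factors as (5·z − 1)(7·z − 4).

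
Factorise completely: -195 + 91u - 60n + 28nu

(4n + 13)(7u - 15)

Group as (28nu - 60n) + (91u - 195) = 4n(7u - 15) + 13(7u - 15).
Both groups share the factor (7u - 15).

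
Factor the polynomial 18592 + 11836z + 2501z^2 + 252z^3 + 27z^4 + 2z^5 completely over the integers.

Trying the rational-root candidates, z = -4 is a root, so (z + 4) divides it; the quotient is 2z^4 + 19z^3 + 176z^2 + 1797z + 4648.
Then z = -7/2 is a root, giving the factor (2z + 7) and quotient z^3 + 6z^2 + 67z + 664.
Next, z = -8 is a root, giving the factor (z + 8) and quotient z^2 - 2z + 83.
The quadratic z^2 - 2z + 83 has discriminant -328 < 0 and is irreducible over ℤ.

(2z + 7)(z + 4)(z + 8)(z^2 - 2z + 83)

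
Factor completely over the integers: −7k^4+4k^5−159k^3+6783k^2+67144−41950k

Trying the rational-root candidates, k = 4 is a root, so (k−4) is a factor; dividing leaves 4k^4+9k^3−123k^2+6291k−16786.
Then k = 11/4 is a root, giving the factor (4k−11) and quotient k^3+5k^2−17k+1526.
Continuing, k = −14 is a root, giving the factor (k+14) and quotient k^2−9k+109.
The quadratic k^2−9k+109 has discriminant −355 < 0 and is irreducible over ℤ.

(4k−11)(k+14)(k−4)(k^2−9k+109)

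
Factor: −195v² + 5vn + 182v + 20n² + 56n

Group: −13v(15v − 5n − 14) − 4n(15v − 5n − 14); both groups contain (15v − 5n − 14).

−(15v − 5n − 14)(13v + 4n)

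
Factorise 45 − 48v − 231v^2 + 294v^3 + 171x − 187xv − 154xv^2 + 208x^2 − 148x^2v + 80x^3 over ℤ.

Group: 5x(16x^2 − 52xv + 32x + 42v^2 − 51v + 15) + (7v + 3)(16x^2 − 52xv + 32x + 42v^2 − 51v + 15); both groups contain (16x^2 − 52xv + 32x + 42v^2 − 51v + 15), so (5x + 7v + 3) is a factor with cofactor 16x^2 − 52xv + 32x + 42v^2 − 51v + 15.
The cofactor groups again: 16x^2 − 52xv + 32x + 42v^2 − 51v + 15 = 4x(4x − 7v + 5) + (−6v + 3)(4x − 7v + 5); both groups contain (4x − 7v + 5), giving (4x − 6v + 3)(4x − 7v + 5).

(4x − 6v + 3)(4x − 7v + 5)(5x + 7v + 3)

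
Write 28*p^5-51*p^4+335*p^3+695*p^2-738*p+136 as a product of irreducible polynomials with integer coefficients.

(4*p-1)*(7*p-4)*(p+2)*(p^2-3*p+17)

By the rational root theorem, p = -2 is a root, so (p+2) is a factor; dividing leaves 28*p^4-107*p^3+549*p^2-403*p+68.
Then p = 4/7 is a root, so (7*p-4) is a factor; dividing leaves 4*p^3-13*p^2+71*p-17.
Continuing, p = 1/4 is a root, so (4*p-1) divides it; the quotient is p^2-3*p+17.
The quadratic p^2-3*p+17 has discriminant -59 < 0 and is irreducible over ℤ.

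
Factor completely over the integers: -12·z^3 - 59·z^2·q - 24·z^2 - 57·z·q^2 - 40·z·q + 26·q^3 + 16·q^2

Group: 3·z·(-4·z^2 - 21·z·q - 8·z - 26·q^2 - 16·q) - q·(-4·z^2 - 21·z·q - 8·z - 26·q^2 - 16·q); both groups contain (-4·z^2 - 21·z·q - 8·z - 26·q^2 - 16·q), so (3·z - q) is a factor with cofactor -4·z^2 - 21·z·q - 8·z - 26·q^2 - 16·q.
The cofactor groups again: -4·z^2 - 21·z·q - 8·z - 26·q^2 - 16·q = -4·z·(z + 2·q) + (-13·q - 8)·(z + 2·q); both groups contain (z + 2·q), giving -(4·z + 13·q + 8)·(z + 2·q).

-(3·z - q)·(4·z + 13·q + 8)·(z + 2·q)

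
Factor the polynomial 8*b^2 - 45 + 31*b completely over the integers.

Need a pair with product 8·(-45) = -360 and sum 31: that's -9 and 40.
Split the middle term: 8*b^2 - 9*b + 40*b - 45 = b*(8*b - 9) + 5*(8*b - 9).

(8*b - 9)*(b + 5)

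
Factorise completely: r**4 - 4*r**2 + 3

Substitute u = r**2 to get a quadratic in u, then factor.
r**2 - 3 is irreducible over ℤ (3 is not a perfect square).
r**2 - 1 is a difference of squares.

(r + 1)*(r - 1)*(r**2 - 3)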